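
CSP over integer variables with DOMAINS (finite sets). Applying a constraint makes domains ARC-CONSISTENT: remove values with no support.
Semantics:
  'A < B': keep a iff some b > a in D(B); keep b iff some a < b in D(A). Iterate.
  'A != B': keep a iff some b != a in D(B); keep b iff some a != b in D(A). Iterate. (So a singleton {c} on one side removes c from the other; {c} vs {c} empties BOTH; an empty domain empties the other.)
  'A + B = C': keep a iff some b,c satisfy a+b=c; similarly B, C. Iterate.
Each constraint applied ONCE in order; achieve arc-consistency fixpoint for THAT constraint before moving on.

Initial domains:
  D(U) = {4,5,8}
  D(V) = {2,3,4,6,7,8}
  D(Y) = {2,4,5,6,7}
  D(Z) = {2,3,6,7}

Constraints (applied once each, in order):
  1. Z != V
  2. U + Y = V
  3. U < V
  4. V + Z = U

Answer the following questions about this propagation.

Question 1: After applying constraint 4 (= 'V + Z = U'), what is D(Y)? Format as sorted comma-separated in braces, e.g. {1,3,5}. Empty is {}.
Constraint 1 (Z != V) on D(Z)={2,3,6,7} D(V)={2,3,4,6,7,8}: no change
Constraint 2 (U + Y = V) on D(U)={4,5,8} D(Y)={2,4,5,6,7} D(V)={2,3,4,6,7,8}: U {4,5,8}->{4,5}; Y {2,4,5,6,7}->{2,4}; V {2,3,4,6,7,8}->{6,7,8}
Constraint 3 (U < V) on D(U)={4,5} D(V)={6,7,8}: no change
Constraint 4 (V + Z = U) on D(V)={6,7,8} D(Z)={2,3,6,7} D(U)={4,5}: V {6,7,8}->{}; Z {2,3,6,7}->{}; U {4,5}->{}
So after constraint 4: D(Y) = {2,4}

Answer: {2,4}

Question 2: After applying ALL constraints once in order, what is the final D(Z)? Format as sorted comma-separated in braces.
Constraint 1 (Z != V) on D(Z)={2,3,6,7} D(V)={2,3,4,6,7,8}: no change
Constraint 2 (U + Y = V) on D(U)={4,5,8} D(Y)={2,4,5,6,7} D(V)={2,3,4,6,7,8}: U {4,5,8}->{4,5}; Y {2,4,5,6,7}->{2,4}; V {2,3,4,6,7,8}->{6,7,8}
Constraint 3 (U < V) on D(U)={4,5} D(V)={6,7,8}: no change
Constraint 4 (V + Z = U) on D(V)={6,7,8} D(Z)={2,3,6,7} D(U)={4,5}: V {6,7,8}->{}; Z {2,3,6,7}->{}; U {4,5}->{}
So after all 4 constraints: D(Z) = {}

Answer: {}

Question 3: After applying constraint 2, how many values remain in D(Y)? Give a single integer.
Answer: 2

Derivation:
Constraint 1 (Z != V) on D(Z)={2,3,6,7} D(V)={2,3,4,6,7,8}: no change
Constraint 2 (U + Y = V) on D(U)={4,5,8} D(Y)={2,4,5,6,7} D(V)={2,3,4,6,7,8}: U {4,5,8}->{4,5}; Y {2,4,5,6,7}->{2,4}; V {2,3,4,6,7,8}->{6,7,8}
So after constraint 2: D(Y)={2,4}, size = 2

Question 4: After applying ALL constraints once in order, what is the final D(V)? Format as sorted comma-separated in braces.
Constraint 1 (Z != V) on D(Z)={2,3,6,7} D(V)={2,3,4,6,7,8}: no change
Constraint 2 (U + Y = V) on D(U)={4,5,8} D(Y)={2,4,5,6,7} D(V)={2,3,4,6,7,8}: U {4,5,8}->{4,5}; Y {2,4,5,6,7}->{2,4}; V {2,3,4,6,7,8}->{6,7,8}
Constraint 3 (U < V) on D(U)={4,5} D(V)={6,7,8}: no change
Constraint 4 (V + Z = U) on D(V)={6,7,8} D(Z)={2,3,6,7} D(U)={4,5}: V {6,7,8}->{}; Z {2,3,6,7}->{}; U {4,5}->{}
So after all 4 constraints: D(V) = {}

Answer: {}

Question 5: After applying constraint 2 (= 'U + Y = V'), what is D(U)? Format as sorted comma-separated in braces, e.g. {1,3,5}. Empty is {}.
Constraint 1 (Z != V) on D(Z)={2,3,6,7} D(V)={2,3,4,6,7,8}: no change
Constraint 2 (U + Y = V) on D(U)={4,5,8} D(Y)={2,4,5,6,7} D(V)={2,3,4,6,7,8}: U {4,5,8}->{4,5}; Y {2,4,5,6,7}->{2,4}; V {2,3,4,6,7,8}->{6,7,8}
So after constraint 2: D(U) = {4,5}

Answer: {4,5}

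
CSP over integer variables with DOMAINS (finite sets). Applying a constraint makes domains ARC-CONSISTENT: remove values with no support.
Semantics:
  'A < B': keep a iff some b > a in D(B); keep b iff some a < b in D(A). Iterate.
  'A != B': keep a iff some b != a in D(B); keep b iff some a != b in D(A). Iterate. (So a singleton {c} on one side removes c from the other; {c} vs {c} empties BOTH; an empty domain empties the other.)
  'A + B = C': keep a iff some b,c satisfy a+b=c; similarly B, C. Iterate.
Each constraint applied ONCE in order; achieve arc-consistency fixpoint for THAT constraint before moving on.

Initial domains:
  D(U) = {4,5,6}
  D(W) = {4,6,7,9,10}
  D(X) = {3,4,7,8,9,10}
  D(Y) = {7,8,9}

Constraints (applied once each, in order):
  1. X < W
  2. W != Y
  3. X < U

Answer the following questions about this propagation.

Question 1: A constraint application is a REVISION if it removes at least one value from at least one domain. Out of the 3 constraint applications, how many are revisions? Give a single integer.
Constraint 1 (X < W) on D(X)={3,4,7,8,9,10} D(W)={4,6,7,9,10}: X {3,4,7,8,9,10}->{3,4,7,8,9} => REVISION
Constraint 2 (W != Y) on D(W)={4,6,7,9,10} D(Y)={7,8,9}: no change => not a revision
Constraint 3 (X < U) on D(X)={3,4,7,8,9} D(U)={4,5,6}: X {3,4,7,8,9}->{3,4} => REVISION
Total revisions = 2

Answer: 2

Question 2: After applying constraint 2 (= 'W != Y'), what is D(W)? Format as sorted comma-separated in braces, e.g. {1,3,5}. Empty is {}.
Answer: {4,6,7,9,10}

Derivation:
Constraint 1 (X < W) on D(X)={3,4,7,8,9,10} D(W)={4,6,7,9,10}: X {3,4,7,8,9,10}->{3,4,7,8,9}
Constraint 2 (W != Y) on D(W)={4,6,7,9,10} D(Y)={7,8,9}: no change
So after constraint 2: D(W) = {4,6,7,9,10}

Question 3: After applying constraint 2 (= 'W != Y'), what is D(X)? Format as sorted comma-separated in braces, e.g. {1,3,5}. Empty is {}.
Constraint 1 (X < W) on D(X)={3,4,7,8,9,10} D(W)={4,6,7,9,10}: X {3,4,7,8,9,10}->{3,4,7,8,9}
Constraint 2 (W != Y) on D(W)={4,6,7,9,10} D(Y)={7,8,9}: no change
So after constraint 2: D(X) = {3,4,7,8,9}

Answer: {3,4,7,8,9}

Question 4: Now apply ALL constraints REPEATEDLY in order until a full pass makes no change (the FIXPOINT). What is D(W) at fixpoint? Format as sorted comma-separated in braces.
pass 0 (initial): D(W)={4,6,7,9,10}
pass 1: X {3,4,7,8,9,10}->{3,4}
pass 2: no change
Fixpoint after 2 passes: D(W) = {4,6,7,9,10}

Answer: {4,6,7,9,10}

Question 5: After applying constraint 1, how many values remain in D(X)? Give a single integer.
Constraint 1 (X < W) on D(X)={3,4,7,8,9,10} D(W)={4,6,7,9,10}: X {3,4,7,8,9,10}->{3,4,7,8,9}
So after constraint 1: D(X)={3,4,7,8,9}, size = 5

Answer: 5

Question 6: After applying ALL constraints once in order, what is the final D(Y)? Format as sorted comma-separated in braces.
Constraint 1 (X < W) on D(X)={3,4,7,8,9,10} D(W)={4,6,7,9,10}: X {3,4,7,8,9,10}->{3,4,7,8,9}
Constraint 2 (W != Y) on D(W)={4,6,7,9,10} D(Y)={7,8,9}: no change
Constraint 3 (X < U) on D(X)={3,4,7,8,9} D(U)={4,5,6}: X {3,4,7,8,9}->{3,4}
So after all 3 constraints: D(Y) = {7,8,9}

Answer: {7,8,9}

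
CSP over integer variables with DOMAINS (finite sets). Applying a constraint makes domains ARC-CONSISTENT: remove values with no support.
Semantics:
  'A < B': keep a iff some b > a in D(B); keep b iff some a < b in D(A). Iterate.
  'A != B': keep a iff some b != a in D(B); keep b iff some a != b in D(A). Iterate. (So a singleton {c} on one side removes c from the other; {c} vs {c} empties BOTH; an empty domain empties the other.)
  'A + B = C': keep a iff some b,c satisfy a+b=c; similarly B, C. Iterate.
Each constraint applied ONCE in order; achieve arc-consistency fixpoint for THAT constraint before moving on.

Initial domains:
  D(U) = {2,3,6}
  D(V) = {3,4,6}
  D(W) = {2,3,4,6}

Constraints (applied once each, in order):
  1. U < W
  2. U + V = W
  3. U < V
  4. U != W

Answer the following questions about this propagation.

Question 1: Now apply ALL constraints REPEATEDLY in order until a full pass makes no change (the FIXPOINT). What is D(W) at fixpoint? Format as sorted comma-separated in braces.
pass 0 (initial): D(W)={2,3,4,6}
pass 1: U {2,3,6}->{2,3}; V {3,4,6}->{3,4}; W {2,3,4,6}->{6}
pass 2: no change
Fixpoint after 2 passes: D(W) = {6}

Answer: {6}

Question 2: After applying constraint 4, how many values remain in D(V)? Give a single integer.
Answer: 2

Derivation:
Constraint 1 (U < W) on D(U)={2,3,6} D(W)={2,3,4,6}: U {2,3,6}->{2,3}; W {2,3,4,6}->{3,4,6}
Constraint 2 (U + V = W) on D(U)={2,3} D(V)={3,4,6} D(W)={3,4,6}: V {3,4,6}->{3,4}; W {3,4,6}->{6}
Constraint 3 (U < V) on D(U)={2,3} D(V)={3,4}: no change
Constraint 4 (U != W) on D(U)={2,3} D(W)={6}: no change
So after constraint 4: D(V)={3,4}, size = 2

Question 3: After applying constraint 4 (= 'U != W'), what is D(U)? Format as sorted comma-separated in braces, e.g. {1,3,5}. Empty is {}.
Constraint 1 (U < W) on D(U)={2,3,6} D(W)={2,3,4,6}: U {2,3,6}->{2,3}; W {2,3,4,6}->{3,4,6}
Constraint 2 (U + V = W) on D(U)={2,3} D(V)={3,4,6} D(W)={3,4,6}: V {3,4,6}->{3,4}; W {3,4,6}->{6}
Constraint 3 (U < V) on D(U)={2,3} D(V)={3,4}: no change
Constraint 4 (U != W) on D(U)={2,3} D(W)={6}: no change
So after constraint 4: D(U) = {2,3}

Answer: {2,3}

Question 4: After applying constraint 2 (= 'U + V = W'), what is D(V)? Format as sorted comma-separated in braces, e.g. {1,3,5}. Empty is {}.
Answer: {3,4}

Derivation:
Constraint 1 (U < W) on D(U)={2,3,6} D(W)={2,3,4,6}: U {2,3,6}->{2,3}; W {2,3,4,6}->{3,4,6}
Constraint 2 (U + V = W) on D(U)={2,3} D(V)={3,4,6} D(W)={3,4,6}: V {3,4,6}->{3,4}; W {3,4,6}->{6}
So after constraint 2: D(V) = {3,4}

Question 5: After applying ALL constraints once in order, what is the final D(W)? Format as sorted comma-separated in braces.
Constraint 1 (U < W) on D(U)={2,3,6} D(W)={2,3,4,6}: U {2,3,6}->{2,3}; W {2,3,4,6}->{3,4,6}
Constraint 2 (U + V = W) on D(U)={2,3} D(V)={3,4,6} D(W)={3,4,6}: V {3,4,6}->{3,4}; W {3,4,6}->{6}
Constraint 3 (U < V) on D(U)={2,3} D(V)={3,4}: no change
Constraint 4 (U != W) on D(U)={2,3} D(W)={6}: no change
So after all 4 constraints: D(W) = {6}

Answer: {6}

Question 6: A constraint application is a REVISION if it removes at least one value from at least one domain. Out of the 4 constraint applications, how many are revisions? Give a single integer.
Answer: 2

Derivation:
Constraint 1 (U < W) on D(U)={2,3,6} D(W)={2,3,4,6}: U {2,3,6}->{2,3}; W {2,3,4,6}->{3,4,6} => REVISION
Constraint 2 (U + V = W) on D(U)={2,3} D(V)={3,4,6} D(W)={3,4,6}: V {3,4,6}->{3,4}; W {3,4,6}->{6} => REVISION
Constraint 3 (U < V) on D(U)={2,3} D(V)={3,4}: no change => not a revision
Constraint 4 (U != W) on D(U)={2,3} D(W)={6}: no change => not a revision
Total revisions = 2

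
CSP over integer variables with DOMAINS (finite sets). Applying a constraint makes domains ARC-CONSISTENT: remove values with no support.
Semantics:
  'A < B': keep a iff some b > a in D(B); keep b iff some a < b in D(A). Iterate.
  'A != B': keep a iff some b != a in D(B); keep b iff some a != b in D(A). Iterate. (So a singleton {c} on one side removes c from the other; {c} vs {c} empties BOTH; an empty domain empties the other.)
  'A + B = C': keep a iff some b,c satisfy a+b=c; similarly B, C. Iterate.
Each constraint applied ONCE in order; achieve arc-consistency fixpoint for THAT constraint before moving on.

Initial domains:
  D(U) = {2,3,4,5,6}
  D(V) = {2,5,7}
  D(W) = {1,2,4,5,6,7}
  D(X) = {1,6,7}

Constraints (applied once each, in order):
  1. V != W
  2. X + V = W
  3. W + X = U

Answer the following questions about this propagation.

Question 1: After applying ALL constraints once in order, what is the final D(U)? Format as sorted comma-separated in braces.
Constraint 1 (V != W) on D(V)={2,5,7} D(W)={1,2,4,5,6,7}: no change
Constraint 2 (X + V = W) on D(X)={1,6,7} D(V)={2,5,7} D(W)={1,2,4,5,6,7}: X {1,6,7}->{1}; V {2,5,7}->{5}; W {1,2,4,5,6,7}->{6}
Constraint 3 (W + X = U) on D(W)={6} D(X)={1} D(U)={2,3,4,5,6}: W {6}->{}; X {1}->{}; U {2,3,4,5,6}->{}
So after all 3 constraints: D(U) = {}

Answer: {}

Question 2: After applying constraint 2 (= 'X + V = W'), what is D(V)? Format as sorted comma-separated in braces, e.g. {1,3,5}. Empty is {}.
Constraint 1 (V != W) on D(V)={2,5,7} D(W)={1,2,4,5,6,7}: no change
Constraint 2 (X + V = W) on D(X)={1,6,7} D(V)={2,5,7} D(W)={1,2,4,5,6,7}: X {1,6,7}->{1}; V {2,5,7}->{5}; W {1,2,4,5,6,7}->{6}
So after constraint 2: D(V) = {5}

Answer: {5}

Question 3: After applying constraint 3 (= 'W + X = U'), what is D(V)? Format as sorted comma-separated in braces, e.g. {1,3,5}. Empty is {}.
Answer: {5}

Derivation:
Constraint 1 (V != W) on D(V)={2,5,7} D(W)={1,2,4,5,6,7}: no change
Constraint 2 (X + V = W) on D(X)={1,6,7} D(V)={2,5,7} D(W)={1,2,4,5,6,7}: X {1,6,7}->{1}; V {2,5,7}->{5}; W {1,2,4,5,6,7}->{6}
Constraint 3 (W + X = U) on D(W)={6} D(X)={1} D(U)={2,3,4,5,6}: W {6}->{}; X {1}->{}; U {2,3,4,5,6}->{}
So after constraint 3: D(V) = {5}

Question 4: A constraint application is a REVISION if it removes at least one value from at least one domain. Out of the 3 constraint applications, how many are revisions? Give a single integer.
Constraint 1 (V != W) on D(V)={2,5,7} D(W)={1,2,4,5,6,7}: no change => not a revision
Constraint 2 (X + V = W) on D(X)={1,6,7} D(V)={2,5,7} D(W)={1,2,4,5,6,7}: X {1,6,7}->{1}; V {2,5,7}->{5}; W {1,2,4,5,6,7}->{6} => REVISION
Constraint 3 (W + X = U) on D(W)={6} D(X)={1} D(U)={2,3,4,5,6}: W {6}->{}; X {1}->{}; U {2,3,4,5,6}->{} => REVISION
Total revisions = 2

Answer: 2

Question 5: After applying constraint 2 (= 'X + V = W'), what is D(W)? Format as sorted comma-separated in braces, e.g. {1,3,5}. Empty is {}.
Answer: {6}

Derivation:
Constraint 1 (V != W) on D(V)={2,5,7} D(W)={1,2,4,5,6,7}: no change
Constraint 2 (X + V = W) on D(X)={1,6,7} D(V)={2,5,7} D(W)={1,2,4,5,6,7}: X {1,6,7}->{1}; V {2,5,7}->{5}; W {1,2,4,5,6,7}->{6}
So after constraint 2: D(W) = {6}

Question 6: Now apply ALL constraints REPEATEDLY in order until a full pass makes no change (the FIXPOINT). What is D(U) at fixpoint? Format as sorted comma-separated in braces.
pass 0 (initial): D(U)={2,3,4,5,6}
pass 1: U {2,3,4,5,6}->{}; V {2,5,7}->{5}; W {1,2,4,5,6,7}->{}; X {1,6,7}->{}
pass 2: V {5}->{}
pass 3: no change
Fixpoint after 3 passes: D(U) = {}

Answer: {}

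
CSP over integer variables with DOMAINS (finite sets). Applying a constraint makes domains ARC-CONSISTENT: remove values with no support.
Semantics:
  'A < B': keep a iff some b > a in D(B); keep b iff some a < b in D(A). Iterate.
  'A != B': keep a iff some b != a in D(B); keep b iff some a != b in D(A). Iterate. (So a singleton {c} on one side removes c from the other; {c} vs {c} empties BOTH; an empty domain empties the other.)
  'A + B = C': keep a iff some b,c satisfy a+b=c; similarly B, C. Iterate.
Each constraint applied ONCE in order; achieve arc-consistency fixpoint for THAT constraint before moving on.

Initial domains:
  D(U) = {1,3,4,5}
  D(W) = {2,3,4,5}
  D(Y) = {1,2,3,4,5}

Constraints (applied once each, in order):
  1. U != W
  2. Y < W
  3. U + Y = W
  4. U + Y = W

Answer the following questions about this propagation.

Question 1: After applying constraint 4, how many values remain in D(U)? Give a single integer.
Constraint 1 (U != W) on D(U)={1,3,4,5} D(W)={2,3,4,5}: no change
Constraint 2 (Y < W) on D(Y)={1,2,3,4,5} D(W)={2,3,4,5}: Y {1,2,3,4,5}->{1,2,3,4}
Constraint 3 (U + Y = W) on D(U)={1,3,4,5} D(Y)={1,2,3,4} D(W)={2,3,4,5}: U {1,3,4,5}->{1,3,4}
Constraint 4 (U + Y = W) on D(U)={1,3,4} D(Y)={1,2,3,4} D(W)={2,3,4,5}: no change
So after constraint 4: D(U)={1,3,4}, size = 3

Answer: 3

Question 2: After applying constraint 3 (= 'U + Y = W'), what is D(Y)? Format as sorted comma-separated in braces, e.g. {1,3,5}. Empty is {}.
Answer: {1,2,3,4}

Derivation:
Constraint 1 (U != W) on D(U)={1,3,4,5} D(W)={2,3,4,5}: no change
Constraint 2 (Y < W) on D(Y)={1,2,3,4,5} D(W)={2,3,4,5}: Y {1,2,3,4,5}->{1,2,3,4}
Constraint 3 (U + Y = W) on D(U)={1,3,4,5} D(Y)={1,2,3,4} D(W)={2,3,4,5}: U {1,3,4,5}->{1,3,4}
So after constraint 3: D(Y) = {1,2,3,4}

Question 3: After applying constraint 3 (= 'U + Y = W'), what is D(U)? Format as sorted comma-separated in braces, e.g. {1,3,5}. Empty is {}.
Constraint 1 (U != W) on D(U)={1,3,4,5} D(W)={2,3,4,5}: no change
Constraint 2 (Y < W) on D(Y)={1,2,3,4,5} D(W)={2,3,4,5}: Y {1,2,3,4,5}->{1,2,3,4}
Constraint 3 (U + Y = W) on D(U)={1,3,4,5} D(Y)={1,2,3,4} D(W)={2,3,4,5}: U {1,3,4,5}->{1,3,4}
So after constraint 3: D(U) = {1,3,4}

Answer: {1,3,4}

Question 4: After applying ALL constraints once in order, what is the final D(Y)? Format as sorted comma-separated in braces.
Answer: {1,2,3,4}

Derivation:
Constraint 1 (U != W) on D(U)={1,3,4,5} D(W)={2,3,4,5}: no change
Constraint 2 (Y < W) on D(Y)={1,2,3,4,5} D(W)={2,3,4,5}: Y {1,2,3,4,5}->{1,2,3,4}
Constraint 3 (U + Y = W) on D(U)={1,3,4,5} D(Y)={1,2,3,4} D(W)={2,3,4,5}: U {1,3,4,5}->{1,3,4}
Constraint 4 (U + Y = W) on D(U)={1,3,4} D(Y)={1,2,3,4} D(W)={2,3,4,5}: no change
So after all 4 constraints: D(Y) = {1,2,3,4}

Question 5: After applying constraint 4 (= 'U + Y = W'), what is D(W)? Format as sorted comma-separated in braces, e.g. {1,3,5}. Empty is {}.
Constraint 1 (U != W) on D(U)={1,3,4,5} D(W)={2,3,4,5}: no change
Constraint 2 (Y < W) on D(Y)={1,2,3,4,5} D(W)={2,3,4,5}: Y {1,2,3,4,5}->{1,2,3,4}
Constraint 3 (U + Y = W) on D(U)={1,3,4,5} D(Y)={1,2,3,4} D(W)={2,3,4,5}: U {1,3,4,5}->{1,3,4}
Constraint 4 (U + Y = W) on D(U)={1,3,4} D(Y)={1,2,3,4} D(W)={2,3,4,5}: no change
So after constraint 4: D(W) = {2,3,4,5}

Answer: {2,3,4,5}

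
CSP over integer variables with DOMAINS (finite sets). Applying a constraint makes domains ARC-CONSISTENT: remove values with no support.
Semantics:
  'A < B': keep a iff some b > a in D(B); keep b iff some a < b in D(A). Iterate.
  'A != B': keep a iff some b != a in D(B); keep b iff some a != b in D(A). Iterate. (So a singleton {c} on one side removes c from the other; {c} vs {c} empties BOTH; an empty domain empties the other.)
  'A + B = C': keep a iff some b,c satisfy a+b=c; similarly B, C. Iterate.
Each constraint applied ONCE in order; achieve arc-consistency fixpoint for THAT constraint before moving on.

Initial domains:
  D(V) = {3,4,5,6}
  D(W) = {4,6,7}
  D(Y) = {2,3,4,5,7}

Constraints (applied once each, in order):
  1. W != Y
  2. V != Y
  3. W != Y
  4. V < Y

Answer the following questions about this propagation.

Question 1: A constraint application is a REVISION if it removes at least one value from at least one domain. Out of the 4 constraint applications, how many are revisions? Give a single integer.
Constraint 1 (W != Y) on D(W)={4,6,7} D(Y)={2,3,4,5,7}: no change => not a revision
Constraint 2 (V != Y) on D(V)={3,4,5,6} D(Y)={2,3,4,5,7}: no change => not a revision
Constraint 3 (W != Y) on D(W)={4,6,7} D(Y)={2,3,4,5,7}: no change => not a revision
Constraint 4 (V < Y) on D(V)={3,4,5,6} D(Y)={2,3,4,5,7}: Y {2,3,4,5,7}->{4,5,7} => REVISION
Total revisions = 1

Answer: 1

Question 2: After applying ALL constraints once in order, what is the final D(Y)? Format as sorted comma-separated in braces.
Constraint 1 (W != Y) on D(W)={4,6,7} D(Y)={2,3,4,5,7}: no change
Constraint 2 (V != Y) on D(V)={3,4,5,6} D(Y)={2,3,4,5,7}: no change
Constraint 3 (W != Y) on D(W)={4,6,7} D(Y)={2,3,4,5,7}: no change
Constraint 4 (V < Y) on D(V)={3,4,5,6} D(Y)={2,3,4,5,7}: Y {2,3,4,5,7}->{4,5,7}
So after all 4 constraints: D(Y) = {4,5,7}

Answer: {4,5,7}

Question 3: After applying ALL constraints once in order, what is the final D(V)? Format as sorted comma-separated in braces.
Answer: {3,4,5,6}

Derivation:
Constraint 1 (W != Y) on D(W)={4,6,7} D(Y)={2,3,4,5,7}: no change
Constraint 2 (V != Y) on D(V)={3,4,5,6} D(Y)={2,3,4,5,7}: no change
Constraint 3 (W != Y) on D(W)={4,6,7} D(Y)={2,3,4,5,7}: no change
Constraint 4 (V < Y) on D(V)={3,4,5,6} D(Y)={2,3,4,5,7}: Y {2,3,4,5,7}->{4,5,7}
So after all 4 constraints: D(V) = {3,4,5,6}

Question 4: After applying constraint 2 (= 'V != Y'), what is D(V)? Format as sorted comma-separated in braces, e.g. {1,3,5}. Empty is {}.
Answer: {3,4,5,6}

Derivation:
Constraint 1 (W != Y) on D(W)={4,6,7} D(Y)={2,3,4,5,7}: no change
Constraint 2 (V != Y) on D(V)={3,4,5,6} D(Y)={2,3,4,5,7}: no change
So after constraint 2: D(V) = {3,4,5,6}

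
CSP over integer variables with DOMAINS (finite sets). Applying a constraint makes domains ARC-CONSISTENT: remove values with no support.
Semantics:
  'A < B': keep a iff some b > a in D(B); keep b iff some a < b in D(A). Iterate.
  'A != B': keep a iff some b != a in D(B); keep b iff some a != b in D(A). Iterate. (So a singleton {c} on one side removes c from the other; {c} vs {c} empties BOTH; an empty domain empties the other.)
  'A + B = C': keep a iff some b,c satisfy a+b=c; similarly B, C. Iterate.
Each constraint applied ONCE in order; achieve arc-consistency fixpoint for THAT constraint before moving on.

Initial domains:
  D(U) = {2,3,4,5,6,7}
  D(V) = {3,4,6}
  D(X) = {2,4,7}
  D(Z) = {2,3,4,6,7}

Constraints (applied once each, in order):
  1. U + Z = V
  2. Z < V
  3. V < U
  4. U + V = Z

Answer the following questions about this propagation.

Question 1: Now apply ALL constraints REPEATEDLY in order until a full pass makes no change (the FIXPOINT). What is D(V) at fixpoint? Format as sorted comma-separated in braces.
pass 0 (initial): D(V)={3,4,6}
pass 1: U {2,3,4,5,6,7}->{}; V {3,4,6}->{}; Z {2,3,4,6,7}->{}
pass 2: no change
Fixpoint after 2 passes: D(V) = {}

Answer: {}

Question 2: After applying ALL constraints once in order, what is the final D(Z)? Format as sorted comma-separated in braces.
Constraint 1 (U + Z = V) on D(U)={2,3,4,5,6,7} D(Z)={2,3,4,6,7} D(V)={3,4,6}: U {2,3,4,5,6,7}->{2,3,4}; Z {2,3,4,6,7}->{2,3,4}; V {3,4,6}->{4,6}
Constraint 2 (Z < V) on D(Z)={2,3,4} D(V)={4,6}: no change
Constraint 3 (V < U) on D(V)={4,6} D(U)={2,3,4}: V {4,6}->{}; U {2,3,4}->{}
Constraint 4 (U + V = Z) on D(U)={} D(V)={} D(Z)={2,3,4}: Z {2,3,4}->{}
So after all 4 constraints: D(Z) = {}

Answer: {}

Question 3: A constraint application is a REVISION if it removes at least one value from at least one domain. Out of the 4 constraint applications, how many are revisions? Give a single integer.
Answer: 3

Derivation:
Constraint 1 (U + Z = V) on D(U)={2,3,4,5,6,7} D(Z)={2,3,4,6,7} D(V)={3,4,6}: U {2,3,4,5,6,7}->{2,3,4}; Z {2,3,4,6,7}->{2,3,4}; V {3,4,6}->{4,6} => REVISION
Constraint 2 (Z < V) on D(Z)={2,3,4} D(V)={4,6}: no change => not a revision
Constraint 3 (V < U) on D(V)={4,6} D(U)={2,3,4}: V {4,6}->{}; U {2,3,4}->{} => REVISION
Constraint 4 (U + V = Z) on D(U)={} D(V)={} D(Z)={2,3,4}: Z {2,3,4}->{} => REVISION
Total revisions = 3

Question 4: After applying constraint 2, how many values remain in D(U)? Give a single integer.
Constraint 1 (U + Z = V) on D(U)={2,3,4,5,6,7} D(Z)={2,3,4,6,7} D(V)={3,4,6}: U {2,3,4,5,6,7}->{2,3,4}; Z {2,3,4,6,7}->{2,3,4}; V {3,4,6}->{4,6}
Constraint 2 (Z < V) on D(Z)={2,3,4} D(V)={4,6}: no change
So after constraint 2: D(U)={2,3,4}, size = 3

Answer: 3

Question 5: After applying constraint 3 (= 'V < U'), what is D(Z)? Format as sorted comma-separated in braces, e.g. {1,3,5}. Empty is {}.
Answer: {2,3,4}

Derivation:
Constraint 1 (U + Z = V) on D(U)={2,3,4,5,6,7} D(Z)={2,3,4,6,7} D(V)={3,4,6}: U {2,3,4,5,6,7}->{2,3,4}; Z {2,3,4,6,7}->{2,3,4}; V {3,4,6}->{4,6}
Constraint 2 (Z < V) on D(Z)={2,3,4} D(V)={4,6}: no change
Constraint 3 (V < U) on D(V)={4,6} D(U)={2,3,4}: V {4,6}->{}; U {2,3,4}->{}
So after constraint 3: D(Z) = {2,3,4}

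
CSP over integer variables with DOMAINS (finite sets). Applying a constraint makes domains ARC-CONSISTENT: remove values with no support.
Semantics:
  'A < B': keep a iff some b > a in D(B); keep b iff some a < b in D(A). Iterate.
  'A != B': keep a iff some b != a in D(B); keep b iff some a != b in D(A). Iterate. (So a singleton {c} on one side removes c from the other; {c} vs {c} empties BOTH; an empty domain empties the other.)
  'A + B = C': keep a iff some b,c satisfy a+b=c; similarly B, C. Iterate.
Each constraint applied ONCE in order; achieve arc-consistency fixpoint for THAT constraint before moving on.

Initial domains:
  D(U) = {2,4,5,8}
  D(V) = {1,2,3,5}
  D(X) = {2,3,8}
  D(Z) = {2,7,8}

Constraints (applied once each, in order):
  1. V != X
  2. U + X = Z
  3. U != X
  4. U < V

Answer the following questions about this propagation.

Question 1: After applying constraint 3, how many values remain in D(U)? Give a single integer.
Constraint 1 (V != X) on D(V)={1,2,3,5} D(X)={2,3,8}: no change
Constraint 2 (U + X = Z) on D(U)={2,4,5,8} D(X)={2,3,8} D(Z)={2,7,8}: U {2,4,5,8}->{4,5}; X {2,3,8}->{2,3}; Z {2,7,8}->{7,8}
Constraint 3 (U != X) on D(U)={4,5} D(X)={2,3}: no change
So after constraint 3: D(U)={4,5}, size = 2

Answer: 2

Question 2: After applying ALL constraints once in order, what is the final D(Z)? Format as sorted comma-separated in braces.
Answer: {7,8}

Derivation:
Constraint 1 (V != X) on D(V)={1,2,3,5} D(X)={2,3,8}: no change
Constraint 2 (U + X = Z) on D(U)={2,4,5,8} D(X)={2,3,8} D(Z)={2,7,8}: U {2,4,5,8}->{4,5}; X {2,3,8}->{2,3}; Z {2,7,8}->{7,8}
Constraint 3 (U != X) on D(U)={4,5} D(X)={2,3}: no change
Constraint 4 (U < V) on D(U)={4,5} D(V)={1,2,3,5}: U {4,5}->{4}; V {1,2,3,5}->{5}
So after all 4 constraints: D(Z) = {7,8}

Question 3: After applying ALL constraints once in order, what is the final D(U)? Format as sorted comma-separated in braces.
Answer: {4}

Derivation:
Constraint 1 (V != X) on D(V)={1,2,3,5} D(X)={2,3,8}: no change
Constraint 2 (U + X = Z) on D(U)={2,4,5,8} D(X)={2,3,8} D(Z)={2,7,8}: U {2,4,5,8}->{4,5}; X {2,3,8}->{2,3}; Z {2,7,8}->{7,8}
Constraint 3 (U != X) on D(U)={4,5} D(X)={2,3}: no change
Constraint 4 (U < V) on D(U)={4,5} D(V)={1,2,3,5}: U {4,5}->{4}; V {1,2,3,5}->{5}
So after all 4 constraints: D(U) = {4}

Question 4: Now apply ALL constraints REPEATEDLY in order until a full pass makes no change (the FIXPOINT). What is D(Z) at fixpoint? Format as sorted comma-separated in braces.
Answer: {7}

Derivation:
pass 0 (initial): D(Z)={2,7,8}
pass 1: U {2,4,5,8}->{4}; V {1,2,3,5}->{5}; X {2,3,8}->{2,3}; Z {2,7,8}->{7,8}
pass 2: X {2,3}->{3}; Z {7,8}->{7}
pass 3: no change
Fixpoint after 3 passes: D(Z) = {7}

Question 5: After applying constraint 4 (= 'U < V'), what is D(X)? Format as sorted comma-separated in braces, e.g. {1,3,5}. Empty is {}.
Answer: {2,3}

Derivation:
Constraint 1 (V != X) on D(V)={1,2,3,5} D(X)={2,3,8}: no change
Constraint 2 (U + X = Z) on D(U)={2,4,5,8} D(X)={2,3,8} D(Z)={2,7,8}: U {2,4,5,8}->{4,5}; X {2,3,8}->{2,3}; Z {2,7,8}->{7,8}
Constraint 3 (U != X) on D(U)={4,5} D(X)={2,3}: no change
Constraint 4 (U < V) on D(U)={4,5} D(V)={1,2,3,5}: U {4,5}->{4}; V {1,2,3,5}->{5}
So after constraint 4: D(X) = {2,3}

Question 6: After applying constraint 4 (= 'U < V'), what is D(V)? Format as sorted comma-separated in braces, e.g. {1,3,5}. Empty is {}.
Answer: {5}

Derivation:
Constraint 1 (V != X) on D(V)={1,2,3,5} D(X)={2,3,8}: no change
Constraint 2 (U + X = Z) on D(U)={2,4,5,8} D(X)={2,3,8} D(Z)={2,7,8}: U {2,4,5,8}->{4,5}; X {2,3,8}->{2,3}; Z {2,7,8}->{7,8}
Constraint 3 (U != X) on D(U)={4,5} D(X)={2,3}: no change
Constraint 4 (U < V) on D(U)={4,5} D(V)={1,2,3,5}: U {4,5}->{4}; V {1,2,3,5}->{5}
So after constraint 4: D(V) = {5}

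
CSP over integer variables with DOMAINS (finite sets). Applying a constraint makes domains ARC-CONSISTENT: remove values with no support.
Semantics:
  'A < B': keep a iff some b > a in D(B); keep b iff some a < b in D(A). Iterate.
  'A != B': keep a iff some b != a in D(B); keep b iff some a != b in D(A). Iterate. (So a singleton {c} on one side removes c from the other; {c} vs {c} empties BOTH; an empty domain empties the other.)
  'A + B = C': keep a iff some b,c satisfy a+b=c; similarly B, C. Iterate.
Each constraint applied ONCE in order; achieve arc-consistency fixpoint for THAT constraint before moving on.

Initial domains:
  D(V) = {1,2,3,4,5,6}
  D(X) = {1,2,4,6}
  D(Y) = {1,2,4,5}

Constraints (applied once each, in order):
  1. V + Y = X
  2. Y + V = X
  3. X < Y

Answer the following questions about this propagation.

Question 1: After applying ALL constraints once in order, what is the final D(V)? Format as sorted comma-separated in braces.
Answer: {1,2,3,4,5}

Derivation:
Constraint 1 (V + Y = X) on D(V)={1,2,3,4,5,6} D(Y)={1,2,4,5} D(X)={1,2,4,6}: V {1,2,3,4,5,6}->{1,2,3,4,5}; X {1,2,4,6}->{2,4,6}
Constraint 2 (Y + V = X) on D(Y)={1,2,4,5} D(V)={1,2,3,4,5} D(X)={2,4,6}: no change
Constraint 3 (X < Y) on D(X)={2,4,6} D(Y)={1,2,4,5}: X {2,4,6}->{2,4}; Y {1,2,4,5}->{4,5}
So after all 3 constraints: D(V) = {1,2,3,4,5}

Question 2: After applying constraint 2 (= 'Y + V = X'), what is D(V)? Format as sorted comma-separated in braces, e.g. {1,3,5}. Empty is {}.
Constraint 1 (V + Y = X) on D(V)={1,2,3,4,5,6} D(Y)={1,2,4,5} D(X)={1,2,4,6}: V {1,2,3,4,5,6}->{1,2,3,4,5}; X {1,2,4,6}->{2,4,6}
Constraint 2 (Y + V = X) on D(Y)={1,2,4,5} D(V)={1,2,3,4,5} D(X)={2,4,6}: no change
So after constraint 2: D(V) = {1,2,3,4,5}

Answer: {1,2,3,4,5}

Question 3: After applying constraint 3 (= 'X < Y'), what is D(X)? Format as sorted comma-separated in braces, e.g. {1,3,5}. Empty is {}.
Constraint 1 (V + Y = X) on D(V)={1,2,3,4,5,6} D(Y)={1,2,4,5} D(X)={1,2,4,6}: V {1,2,3,4,5,6}->{1,2,3,4,5}; X {1,2,4,6}->{2,4,6}
Constraint 2 (Y + V = X) on D(Y)={1,2,4,5} D(V)={1,2,3,4,5} D(X)={2,4,6}: no change
Constraint 3 (X < Y) on D(X)={2,4,6} D(Y)={1,2,4,5}: X {2,4,6}->{2,4}; Y {1,2,4,5}->{4,5}
So after constraint 3: D(X) = {2,4}

Answer: {2,4}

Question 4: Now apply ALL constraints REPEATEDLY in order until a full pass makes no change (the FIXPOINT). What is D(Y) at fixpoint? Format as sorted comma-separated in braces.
Answer: {}

Derivation:
pass 0 (initial): D(Y)={1,2,4,5}
pass 1: V {1,2,3,4,5,6}->{1,2,3,4,5}; X {1,2,4,6}->{2,4}; Y {1,2,4,5}->{4,5}
pass 2: V {1,2,3,4,5}->{}; X {2,4}->{}; Y {4,5}->{}
pass 3: no change
Fixpoint after 3 passes: D(Y) = {}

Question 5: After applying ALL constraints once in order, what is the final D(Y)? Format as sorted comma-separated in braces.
Constraint 1 (V + Y = X) on D(V)={1,2,3,4,5,6} D(Y)={1,2,4,5} D(X)={1,2,4,6}: V {1,2,3,4,5,6}->{1,2,3,4,5}; X {1,2,4,6}->{2,4,6}
Constraint 2 (Y + V = X) on D(Y)={1,2,4,5} D(V)={1,2,3,4,5} D(X)={2,4,6}: no change
Constraint 3 (X < Y) on D(X)={2,4,6} D(Y)={1,2,4,5}: X {2,4,6}->{2,4}; Y {1,2,4,5}->{4,5}
So after all 3 constraints: D(Y) = {4,5}

Answer: {4,5}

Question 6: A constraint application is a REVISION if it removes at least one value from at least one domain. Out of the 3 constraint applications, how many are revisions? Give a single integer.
Answer: 2

Derivation:
Constraint 1 (V + Y = X) on D(V)={1,2,3,4,5,6} D(Y)={1,2,4,5} D(X)={1,2,4,6}: V {1,2,3,4,5,6}->{1,2,3,4,5}; X {1,2,4,6}->{2,4,6} => REVISION
Constraint 2 (Y + V = X) on D(Y)={1,2,4,5} D(V)={1,2,3,4,5} D(X)={2,4,6}: no change => not a revision
Constraint 3 (X < Y) on D(X)={2,4,6} D(Y)={1,2,4,5}: X {2,4,6}->{2,4}; Y {1,2,4,5}->{4,5} => REVISION
Total revisions = 2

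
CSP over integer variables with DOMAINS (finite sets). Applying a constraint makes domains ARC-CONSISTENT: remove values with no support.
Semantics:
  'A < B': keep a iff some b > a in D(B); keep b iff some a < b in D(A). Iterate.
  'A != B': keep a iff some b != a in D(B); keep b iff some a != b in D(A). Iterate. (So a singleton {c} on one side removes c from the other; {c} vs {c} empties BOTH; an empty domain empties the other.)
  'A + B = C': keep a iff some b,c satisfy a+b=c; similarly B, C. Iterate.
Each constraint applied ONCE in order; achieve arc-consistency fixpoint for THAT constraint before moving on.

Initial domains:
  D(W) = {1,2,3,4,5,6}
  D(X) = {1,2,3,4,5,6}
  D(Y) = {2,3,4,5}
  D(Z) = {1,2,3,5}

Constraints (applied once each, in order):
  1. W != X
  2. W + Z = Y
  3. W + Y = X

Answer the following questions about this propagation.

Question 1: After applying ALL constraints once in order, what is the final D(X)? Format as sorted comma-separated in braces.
Constraint 1 (W != X) on D(W)={1,2,3,4,5,6} D(X)={1,2,3,4,5,6}: no change
Constraint 2 (W + Z = Y) on D(W)={1,2,3,4,5,6} D(Z)={1,2,3,5} D(Y)={2,3,4,5}: W {1,2,3,4,5,6}->{1,2,3,4}; Z {1,2,3,5}->{1,2,3}
Constraint 3 (W + Y = X) on D(W)={1,2,3,4} D(Y)={2,3,4,5} D(X)={1,2,3,4,5,6}: X {1,2,3,4,5,6}->{3,4,5,6}
So after all 3 constraints: D(X) = {3,4,5,6}

Answer: {3,4,5,6}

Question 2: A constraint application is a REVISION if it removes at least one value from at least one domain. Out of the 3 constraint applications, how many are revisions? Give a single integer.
Constraint 1 (W != X) on D(W)={1,2,3,4,5,6} D(X)={1,2,3,4,5,6}: no change => not a revision
Constraint 2 (W + Z = Y) on D(W)={1,2,3,4,5,6} D(Z)={1,2,3,5} D(Y)={2,3,4,5}: W {1,2,3,4,5,6}->{1,2,3,4}; Z {1,2,3,5}->{1,2,3} => REVISION
Constraint 3 (W + Y = X) on D(W)={1,2,3,4} D(Y)={2,3,4,5} D(X)={1,2,3,4,5,6}: X {1,2,3,4,5,6}->{3,4,5,6} => REVISION
Total revisions = 2

Answer: 2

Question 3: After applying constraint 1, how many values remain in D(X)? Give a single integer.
Constraint 1 (W != X) on D(W)={1,2,3,4,5,6} D(X)={1,2,3,4,5,6}: no change
So after constraint 1: D(X)={1,2,3,4,5,6}, size = 6

Answer: 6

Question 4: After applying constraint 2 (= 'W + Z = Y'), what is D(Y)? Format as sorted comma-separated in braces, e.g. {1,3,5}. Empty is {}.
Constraint 1 (W != X) on D(W)={1,2,3,4,5,6} D(X)={1,2,3,4,5,6}: no change
Constraint 2 (W + Z = Y) on D(W)={1,2,3,4,5,6} D(Z)={1,2,3,5} D(Y)={2,3,4,5}: W {1,2,3,4,5,6}->{1,2,3,4}; Z {1,2,3,5}->{1,2,3}
So after constraint 2: D(Y) = {2,3,4,5}

Answer: {2,3,4,5}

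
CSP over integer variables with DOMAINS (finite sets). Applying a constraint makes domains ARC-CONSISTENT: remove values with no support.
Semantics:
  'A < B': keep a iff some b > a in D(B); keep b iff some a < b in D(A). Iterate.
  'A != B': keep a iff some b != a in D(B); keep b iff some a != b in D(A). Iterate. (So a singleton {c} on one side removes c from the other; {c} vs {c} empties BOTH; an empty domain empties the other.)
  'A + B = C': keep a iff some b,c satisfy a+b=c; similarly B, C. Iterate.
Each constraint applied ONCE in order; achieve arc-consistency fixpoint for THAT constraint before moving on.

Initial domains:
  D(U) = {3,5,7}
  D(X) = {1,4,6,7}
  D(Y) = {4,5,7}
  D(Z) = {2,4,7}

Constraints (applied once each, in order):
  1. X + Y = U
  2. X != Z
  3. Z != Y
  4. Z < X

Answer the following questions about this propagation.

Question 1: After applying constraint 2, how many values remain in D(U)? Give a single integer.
Answer: 1

Derivation:
Constraint 1 (X + Y = U) on D(X)={1,4,6,7} D(Y)={4,5,7} D(U)={3,5,7}: X {1,4,6,7}->{1}; Y {4,5,7}->{4}; U {3,5,7}->{5}
Constraint 2 (X != Z) on D(X)={1} D(Z)={2,4,7}: no change
So after constraint 2: D(U)={5}, size = 1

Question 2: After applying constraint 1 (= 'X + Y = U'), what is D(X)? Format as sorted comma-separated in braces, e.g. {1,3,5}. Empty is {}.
Constraint 1 (X + Y = U) on D(X)={1,4,6,7} D(Y)={4,5,7} D(U)={3,5,7}: X {1,4,6,7}->{1}; Y {4,5,7}->{4}; U {3,5,7}->{5}
So after constraint 1: D(X) = {1}

Answer: {1}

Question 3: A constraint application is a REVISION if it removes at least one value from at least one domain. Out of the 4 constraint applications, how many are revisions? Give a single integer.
Answer: 3

Derivation:
Constraint 1 (X + Y = U) on D(X)={1,4,6,7} D(Y)={4,5,7} D(U)={3,5,7}: X {1,4,6,7}->{1}; Y {4,5,7}->{4}; U {3,5,7}->{5} => REVISION
Constraint 2 (X != Z) on D(X)={1} D(Z)={2,4,7}: no change => not a revision
Constraint 3 (Z != Y) on D(Z)={2,4,7} D(Y)={4}: Z {2,4,7}->{2,7} => REVISION
Constraint 4 (Z < X) on D(Z)={2,7} D(X)={1}: Z {2,7}->{}; X {1}->{} => REVISION
Total revisions = 3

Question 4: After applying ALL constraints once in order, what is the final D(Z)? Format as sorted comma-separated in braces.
Constraint 1 (X + Y = U) on D(X)={1,4,6,7} D(Y)={4,5,7} D(U)={3,5,7}: X {1,4,6,7}->{1}; Y {4,5,7}->{4}; U {3,5,7}->{5}
Constraint 2 (X != Z) on D(X)={1} D(Z)={2,4,7}: no change
Constraint 3 (Z != Y) on D(Z)={2,4,7} D(Y)={4}: Z {2,4,7}->{2,7}
Constraint 4 (Z < X) on D(Z)={2,7} D(X)={1}: Z {2,7}->{}; X {1}->{}
So after all 4 constraints: D(Z) = {}

Answer: {}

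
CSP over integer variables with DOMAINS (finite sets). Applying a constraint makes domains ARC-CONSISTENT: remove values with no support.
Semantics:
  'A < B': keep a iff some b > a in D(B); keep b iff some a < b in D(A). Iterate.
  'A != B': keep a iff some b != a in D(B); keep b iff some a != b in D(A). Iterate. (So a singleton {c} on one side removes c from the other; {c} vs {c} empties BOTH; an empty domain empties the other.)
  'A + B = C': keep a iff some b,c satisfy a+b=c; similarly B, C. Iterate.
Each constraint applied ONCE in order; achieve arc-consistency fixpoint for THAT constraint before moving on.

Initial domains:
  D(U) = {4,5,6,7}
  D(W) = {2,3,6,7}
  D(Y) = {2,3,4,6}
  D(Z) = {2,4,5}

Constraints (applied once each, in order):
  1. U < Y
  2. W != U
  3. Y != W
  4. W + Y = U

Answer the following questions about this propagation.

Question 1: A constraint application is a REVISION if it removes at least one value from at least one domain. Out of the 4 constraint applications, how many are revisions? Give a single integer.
Constraint 1 (U < Y) on D(U)={4,5,6,7} D(Y)={2,3,4,6}: U {4,5,6,7}->{4,5}; Y {2,3,4,6}->{6} => REVISION
Constraint 2 (W != U) on D(W)={2,3,6,7} D(U)={4,5}: no change => not a revision
Constraint 3 (Y != W) on D(Y)={6} D(W)={2,3,6,7}: W {2,3,6,7}->{2,3,7} => REVISION
Constraint 4 (W + Y = U) on D(W)={2,3,7} D(Y)={6} D(U)={4,5}: W {2,3,7}->{}; Y {6}->{}; U {4,5}->{} => REVISION
Total revisions = 3

Answer: 3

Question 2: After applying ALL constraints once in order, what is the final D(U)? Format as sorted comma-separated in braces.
Constraint 1 (U < Y) on D(U)={4,5,6,7} D(Y)={2,3,4,6}: U {4,5,6,7}->{4,5}; Y {2,3,4,6}->{6}
Constraint 2 (W != U) on D(W)={2,3,6,7} D(U)={4,5}: no change
Constraint 3 (Y != W) on D(Y)={6} D(W)={2,3,6,7}: W {2,3,6,7}->{2,3,7}
Constraint 4 (W + Y = U) on D(W)={2,3,7} D(Y)={6} D(U)={4,5}: W {2,3,7}->{}; Y {6}->{}; U {4,5}->{}
So after all 4 constraints: D(U) = {}

Answer: {}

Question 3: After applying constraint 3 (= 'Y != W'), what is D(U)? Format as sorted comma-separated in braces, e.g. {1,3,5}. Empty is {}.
Constraint 1 (U < Y) on D(U)={4,5,6,7} D(Y)={2,3,4,6}: U {4,5,6,7}->{4,5}; Y {2,3,4,6}->{6}
Constraint 2 (W != U) on D(W)={2,3,6,7} D(U)={4,5}: no change
Constraint 3 (Y != W) on D(Y)={6} D(W)={2,3,6,7}: W {2,3,6,7}->{2,3,7}
So after constraint 3: D(U) = {4,5}

Answer: {4,5}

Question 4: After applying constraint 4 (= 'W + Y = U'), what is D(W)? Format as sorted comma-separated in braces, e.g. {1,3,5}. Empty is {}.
Constraint 1 (U < Y) on D(U)={4,5,6,7} D(Y)={2,3,4,6}: U {4,5,6,7}->{4,5}; Y {2,3,4,6}->{6}
Constraint 2 (W != U) on D(W)={2,3,6,7} D(U)={4,5}: no change
Constraint 3 (Y != W) on D(Y)={6} D(W)={2,3,6,7}: W {2,3,6,7}->{2,3,7}
Constraint 4 (W + Y = U) on D(W)={2,3,7} D(Y)={6} D(U)={4,5}: W {2,3,7}->{}; Y {6}->{}; U {4,5}->{}
So after constraint 4: D(W) = {}

Answer: {}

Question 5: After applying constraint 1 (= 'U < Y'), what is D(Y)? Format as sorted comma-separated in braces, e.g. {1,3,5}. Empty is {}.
Answer: {6}

Derivation:
Constraint 1 (U < Y) on D(U)={4,5,6,7} D(Y)={2,3,4,6}: U {4,5,6,7}->{4,5}; Y {2,3,4,6}->{6}
So after constraint 1: D(Y) = {6}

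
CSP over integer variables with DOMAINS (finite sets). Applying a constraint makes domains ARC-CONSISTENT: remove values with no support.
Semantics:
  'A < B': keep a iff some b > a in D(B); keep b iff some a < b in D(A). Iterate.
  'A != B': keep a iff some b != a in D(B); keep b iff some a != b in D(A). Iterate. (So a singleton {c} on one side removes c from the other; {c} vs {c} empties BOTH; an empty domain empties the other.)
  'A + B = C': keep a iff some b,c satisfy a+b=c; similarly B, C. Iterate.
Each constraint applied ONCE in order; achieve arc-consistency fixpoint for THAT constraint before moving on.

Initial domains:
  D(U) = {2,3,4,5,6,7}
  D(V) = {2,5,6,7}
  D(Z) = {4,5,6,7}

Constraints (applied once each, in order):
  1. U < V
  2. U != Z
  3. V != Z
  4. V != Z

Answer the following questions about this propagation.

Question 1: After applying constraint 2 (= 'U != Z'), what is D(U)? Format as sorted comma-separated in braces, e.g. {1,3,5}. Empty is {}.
Constraint 1 (U < V) on D(U)={2,3,4,5,6,7} D(V)={2,5,6,7}: U {2,3,4,5,6,7}->{2,3,4,5,6}; V {2,5,6,7}->{5,6,7}
Constraint 2 (U != Z) on D(U)={2,3,4,5,6} D(Z)={4,5,6,7}: no change
So after constraint 2: D(U) = {2,3,4,5,6}

Answer: {2,3,4,5,6}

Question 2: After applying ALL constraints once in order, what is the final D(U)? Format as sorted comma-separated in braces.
Constraint 1 (U < V) on D(U)={2,3,4,5,6,7} D(V)={2,5,6,7}: U {2,3,4,5,6,7}->{2,3,4,5,6}; V {2,5,6,7}->{5,6,7}
Constraint 2 (U != Z) on D(U)={2,3,4,5,6} D(Z)={4,5,6,7}: no change
Constraint 3 (V != Z) on D(V)={5,6,7} D(Z)={4,5,6,7}: no change
Constraint 4 (V != Z) on D(V)={5,6,7} D(Z)={4,5,6,7}: no change
So after all 4 constraints: D(U) = {2,3,4,5,6}

Answer: {2,3,4,5,6}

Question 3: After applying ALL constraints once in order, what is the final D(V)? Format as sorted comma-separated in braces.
Answer: {5,6,7}

Derivation:
Constraint 1 (U < V) on D(U)={2,3,4,5,6,7} D(V)={2,5,6,7}: U {2,3,4,5,6,7}->{2,3,4,5,6}; V {2,5,6,7}->{5,6,7}
Constraint 2 (U != Z) on D(U)={2,3,4,5,6} D(Z)={4,5,6,7}: no change
Constraint 3 (V != Z) on D(V)={5,6,7} D(Z)={4,5,6,7}: no change
Constraint 4 (V != Z) on D(V)={5,6,7} D(Z)={4,5,6,7}: no change
So after all 4 constraints: D(V) = {5,6,7}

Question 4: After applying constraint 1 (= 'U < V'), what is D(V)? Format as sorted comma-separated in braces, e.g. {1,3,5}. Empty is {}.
Answer: {5,6,7}

Derivation:
Constraint 1 (U < V) on D(U)={2,3,4,5,6,7} D(V)={2,5,6,7}: U {2,3,4,5,6,7}->{2,3,4,5,6}; V {2,5,6,7}->{5,6,7}
So after constraint 1: D(V) = {5,6,7}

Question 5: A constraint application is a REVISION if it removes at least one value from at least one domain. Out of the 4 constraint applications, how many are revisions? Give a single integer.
Constraint 1 (U < V) on D(U)={2,3,4,5,6,7} D(V)={2,5,6,7}: U {2,3,4,5,6,7}->{2,3,4,5,6}; V {2,5,6,7}->{5,6,7} => REVISION
Constraint 2 (U != Z) on D(U)={2,3,4,5,6} D(Z)={4,5,6,7}: no change => not a revision
Constraint 3 (V != Z) on D(V)={5,6,7} D(Z)={4,5,6,7}: no change => not a revision
Constraint 4 (V != Z) on D(V)={5,6,7} D(Z)={4,5,6,7}: no change => not a revision
Total revisions = 1

Answer: 1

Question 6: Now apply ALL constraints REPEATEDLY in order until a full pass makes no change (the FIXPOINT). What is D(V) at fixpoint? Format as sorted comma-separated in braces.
pass 0 (initial): D(V)={2,5,6,7}
pass 1: U {2,3,4,5,6,7}->{2,3,4,5,6}; V {2,5,6,7}->{5,6,7}
pass 2: no change
Fixpoint after 2 passes: D(V) = {5,6,7}

Answer: {5,6,7}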